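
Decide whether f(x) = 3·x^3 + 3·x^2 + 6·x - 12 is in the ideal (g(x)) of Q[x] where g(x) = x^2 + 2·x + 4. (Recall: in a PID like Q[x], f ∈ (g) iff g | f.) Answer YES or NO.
In Q[x] the ideal (g) consists of all multiples of g, so f ∈ (g) iff g | f, i.e. iff the remainder of f on division by g is 0. Divide f by g (g is monic, so eliminate the leading term of the running remainder at each step):
  leading term 3·x^3: subtract (3·x)·g(x) = 3·x^3 + 6·x^2 + 12·x, leaving -3·x^2 - 6·x - 12
  leading term -3·x^2: subtract (-3)·g(x) = -3·x^2 - 6·x - 12, leaving 0
The remainder is 0, so f(x) = g(x) · h(x) with h(x) = 3·x - 3. Hence g | f, i.e. f ∈ (g).

Final answer: YES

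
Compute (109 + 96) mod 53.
Reduce the summands first: 109 ≡ 3, 96 ≡ 43 (mod 53), so 109 + 96 ≡ 3 + 43 (mod 53). 3 + 43 = 46; 46 = 0·53 + 46, so (109 + 96) mod 53 = 46.

Final answer: 46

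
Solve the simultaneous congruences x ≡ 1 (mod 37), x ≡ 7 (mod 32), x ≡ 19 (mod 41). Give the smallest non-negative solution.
The moduli 37, 32, 41 are pairwise coprime, so by the CRT there is a unique solution mod 37·32·41 = 48544.
Solve by successive substitution. Start with x ≡ 1 (mod 37).
  Combine with x ≡ 7 (mod 32): write x = 1 + 37·t and require 1 + 37·t ≡ 7 (mod 32), i.e. 37·t ≡ 7 − 1 ≡ 6 (mod 32). Since 37^(−1) ≡ 13 (mod 32) (37 ≡ 5 (mod 32)), t ≡ 13·6 ≡ 14 (mod 32). So x ≡ 1 + 37·14 = 519 (mod 1184).
  Combine with x ≡ 19 (mod 41): write x = 519 + 1184·t and require 519 + 1184·t ≡ 19 (mod 41), i.e. 1184·t ≡ 19 − 519 ≡ 33 (mod 41). Since 1184^(−1) ≡ 8 (mod 41) (1184 ≡ 36 (mod 41)), t ≡ 8·33 ≡ 18 (mod 41). So x ≡ 519 + 1184·18 = 21831 (mod 48544).
Unique solution in [0, 48544): x = 21831.

Final answer: x ≡ 21831 (mod 48544); the representative in [0, 48544) is 21831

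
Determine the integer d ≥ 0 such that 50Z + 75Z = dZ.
In the PID Z, (a, b) is generated by gcd(a, b). Compute gcd(75, 50) with the extended Euclidean algorithm, tracking rows (r, s, t) with s·75 + t·50 = r:
  row A: (75, 1, 0)   [1·75 + 0·50 = 75]
  row B: (50, 0, 1)   [0·75 + 1·50 = 50]
  75 = 1·50 + 25   → row C = row A − 1·row B = (25, 1, −1)   [check: 1·75 − 1·50 = 25]
  50 = 2·25 + 0   → remainder 0, stop. gcd = 25 (last nonzero row C).
So gcd(50, 75) = 25, with Bézout identity 1·75 − 1·50 = 25. Containment (⊇): the Bézout identity exhibits 25 as an element of (50, 75), giving (25) ⊆ (50, 75). Containment (⊆): since 25 | 50 and 25 | 75 (50 = 25·2, 75 = 25·3), every Z-linear combination of 50 and 75 is divisible by 25, so (50, 75) ⊆ (25). Therefore (50, 75) = (25), d = 25.

Final answer: (50, 75) = (25); d = 25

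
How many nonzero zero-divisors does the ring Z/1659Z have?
In Z/1659Z each nonzero element is either a unit (gcd with 1659 is 1) or a zero-divisor (gcd > 1). The number of units is φ(1659): factorise 1659 = 3 · 7 · 79, so φ(1659) = (3 − 1) · (7 − 1) · (79 − 1) = 2 · 6 · 78 = 936. The nonzero elements number 1659 − 1 = 1658. Hence the nonzero zero-divisors number 1658 − 936 = 722.

Final answer: Z/1659Z has 722 nonzero zero-divisors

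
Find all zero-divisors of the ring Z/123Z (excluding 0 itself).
nonzero zero-divisors of Z/123Z = {3, 6, 9, 12, 15, 18, 21, 24, 27, 30, 33, 36, 39, 41, 42, 45, 48, 51, 54, 57, 60, 63, 66, 69, 72, 75, 78, 81, 82, 84, 87, 90, 93, 96, 99, 102, 105, 108, 111, 114, 117, 120}

An element a ∈ Z/123Z (with a ≠ 0) is a zero-divisor iff gcd(a, 123) > 1 (because a is a unit precisely when gcd(a, n) = 1, and in Z/nZ every nonzero, non-unit element is a zero-divisor). Scan a = 1, ..., 122 and keep those with gcd(a, 123) > 1:
  gcd(3, 123) = 3, gcd(6, 123) = 3, gcd(9, 123) = 3, gcd(12, 123) = 3, gcd(15, 123) = 3, gcd(18, 123) = 3, gcd(21, 123) = 3, gcd(24, 123) = 3, gcd(27, 123) = 3, gcd(30, 123) = 3, gcd(33, 123) = 3, gcd(36, 123) = 3, gcd(39, 123) = 3, gcd(41, 123) = 41, gcd(42, 123) = 3, gcd(45, 123) = 3, gcd(48, 123) = 3, gcd(51, 123) = 3, gcd(54, 123) = 3, gcd(57, 123) = 3, gcd(60, 123) = 3, gcd(63, 123) = 3, gcd(66, 123) = 3, gcd(69, 123) = 3, gcd(72, 123) = 3, gcd(75, 123) = 3, gcd(78, 123) = 3, gcd(81, 123) = 3, gcd(82, 123) = 41, gcd(84, 123) = 3, gcd(87, 123) = 3, gcd(90, 123) = 3, gcd(93, 123) = 3, gcd(96, 123) = 3, gcd(99, 123) = 3, gcd(102, 123) = 3, gcd(105, 123) = 3, gcd(108, 123) = 3, gcd(111, 123) = 3, gcd(114, 123) = 3, gcd(117, 123) = 3, gcd(120, 123) = 3.
All other a ∈ {1, ..., 122} have gcd(a, 123) = 1 and are units. So the nonzero zero-divisors are exactly the 42 values of a appearing in this scan.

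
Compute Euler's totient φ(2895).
φ is multiplicative, with φ(p^e) = p^e − p^(e−1). Factorise 2895 = 3 · 5 · 193. Then
  φ(2895) = (3 − 1) · (5 − 1) · (193 − 1) = 2 · 4 · 192 = 1536.

Final answer: φ(2895) = 1536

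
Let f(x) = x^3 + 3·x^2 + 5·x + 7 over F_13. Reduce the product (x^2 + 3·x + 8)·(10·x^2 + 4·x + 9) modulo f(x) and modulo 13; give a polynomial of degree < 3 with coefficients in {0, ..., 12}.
a · b ≡ 8·x + 5 (mod f(x))

Multiply as integer polynomials: a · b = 10·x^4 + 34·x^3 + 101·x^2 + 59·x + 72. Reducing coefficients mod 13: a · b ≡ 10·x^4 + 8·x^3 + 10·x^2 + 7·x + 7. Now divide by f(x) = x^3 + 3·x^2 + 5·x + 7 in F_13[x], eliminating the leading term at each step:
  leading term 10·x^4: subtract (10·x)·f(x) = 10·x^4 + 4·x^3 + 11·x^2 + 5·x, leaving 4·x^3 + 12·x^2 + 2·x + 7 (coefficients mod 13)
  leading term 4·x^3: subtract (4)·f(x) = 4·x^3 + 12·x^2 + 7·x + 2, leaving 8·x + 5 (coefficients mod 13)
The degree is now < 3, so this is the remainder. Hence a · b ≡ 8·x + 5 in F_13[x]/(f).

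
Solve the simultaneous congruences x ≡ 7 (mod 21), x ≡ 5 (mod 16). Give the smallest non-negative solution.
x ≡ 133 (mod 336); the representative in [0, 336) is 133

The moduli 21, 16 are pairwise coprime, so by the CRT there is a unique solution mod 21·16 = 336.
Solve by successive substitution. Start with x ≡ 7 (mod 21).
  Combine with x ≡ 5 (mod 16): write x = 7 + 21·t and require 7 + 21·t ≡ 5 (mod 16), i.e. 21·t ≡ 5 − 7 ≡ 14 (mod 16). Since 21^(−1) ≡ 13 (mod 16) (21 ≡ 5 (mod 16)), t ≡ 13·14 ≡ 6 (mod 16). So x ≡ 7 + 21·6 = 133 (mod 336).
Unique solution in [0, 336): x = 133.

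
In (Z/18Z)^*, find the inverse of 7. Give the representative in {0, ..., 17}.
Apply the extended Euclidean algorithm to (18, 7), tracking rows (r, s, t) with s·18 + t·7 = r. Each division r_prev = q·r_cur + r_new produces the new row as (previous row) − q·(current row):
  row A: (18, 1, 0)   [1·18 + 0·7 = 18]
  row B: (7, 0, 1)   [0·18 + 1·7 = 7]
  18 = 2·7 + 4   → row C = row A − 2·row B = (4, 1, −2)   [check: 1·18 − 2·7 = 4]
  7 = 1·4 + 3   → row D = row B − 1·row C = (3, −1, 3)   [check: −1·18 + 3·7 = 3]
  4 = 1·3 + 1   → row E = row C − 1·row D = (1, 2, −5)   [check: 2·18 − 5·7 = 1]
  3 = 3·1 + 0   → remainder 0, stop. gcd = 1 (last nonzero row E).
The gcd is 1, so 7 is invertible mod 18. The last nonzero row gives 2·18 − 5·7 = 1, so t = −5. So 7^(−1) ≡ −5 ≡ 13 (mod 18). Verify: 7 · 13 = 91 ≡ 1 (mod 18). ✓

Final answer: 7^(−1) ≡ 13 (mod 18)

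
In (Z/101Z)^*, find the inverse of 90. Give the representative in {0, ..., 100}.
Apply the extended Euclidean algorithm to (101, 90), tracking rows (r, s, t) with s·101 + t·90 = r. Each division r_prev = q·r_cur + r_new produces the new row as (previous row) − q·(current row):
  row A: (101, 1, 0)   [1·101 + 0·90 = 101]
  row B: (90, 0, 1)   [0·101 + 1·90 = 90]
  101 = 1·90 + 11   → row C = row A − 1·row B = (11, 1, −1)   [check: 1·101 − 1·90 = 11]
  90 = 8·11 + 2   → row D = row B − 8·row C = (2, −8, 9)   [check: −8·101 + 9·90 = 2]
  11 = 5·2 + 1   → row E = row C − 5·row D = (1, 41, −46)   [check: 41·101 − 46·90 = 1]
  2 = 2·1 + 0   → remainder 0, stop. gcd = 1 (last nonzero row E).
The gcd is 1, so 90 is invertible mod 101. The last nonzero row gives 41·101 − 46·90 = 1, so t = −46. So 90^(−1) ≡ −46 ≡ 55 (mod 101). Verify: 90 · 55 = 4950 ≡ 1 (mod 101). ✓

Final answer: 90^(−1) ≡ 55 (mod 101)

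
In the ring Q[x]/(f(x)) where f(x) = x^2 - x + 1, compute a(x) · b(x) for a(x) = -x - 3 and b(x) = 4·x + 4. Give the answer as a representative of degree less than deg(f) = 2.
First multiply in Q[x] without reducing: a · b = -4·x^2 - 16·x - 12. Now divide by f(x) = x^2 - x + 1, eliminating the leading term at each step:
  leading term -4·x^2: subtract (-4)·f(x) = -4·x^2 + 4·x - 4, leaving -20·x - 8
The degree is now < 2, so this is the remainder. Hence a · b ≡ -20·x - 8 in Q[x]/(f).

Final answer: a · b ≡ -20·x - 8 (mod f(x))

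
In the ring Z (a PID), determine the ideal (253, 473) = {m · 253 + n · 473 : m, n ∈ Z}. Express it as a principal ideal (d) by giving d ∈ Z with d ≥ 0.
In the PID Z, (a, b) is generated by gcd(a, b). Compute gcd(473, 253) with the extended Euclidean algorithm, tracking rows (r, s, t) with s·473 + t·253 = r:
  row A: (473, 1, 0)   [1·473 + 0·253 = 473]
  row B: (253, 0, 1)   [0·473 + 1·253 = 253]
  473 = 1·253 + 220   → row C = row A − 1·row B = (220, 1, −1)   [check: 1·473 − 1·253 = 220]
  253 = 1·220 + 33   → row D = row B − 1·row C = (33, −1, 2)   [check: −1·473 + 2·253 = 33]
  220 = 6·33 + 22   → row E = row C − 6·row D = (22, 7, −13)   [check: 7·473 − 13·253 = 22]
  33 = 1·22 + 11   → row F = row D − 1·row E = (11, −8, 15)   [check: −8·473 + 15·253 = 11]
  22 = 2·11 + 0   → remainder 0, stop. gcd = 11 (last nonzero row F).
So gcd(253, 473) = 11, with Bézout identity −8·473 + 15·253 = 11. Containment (⊇): the Bézout identity exhibits 11 as an element of (253, 473), giving (11) ⊆ (253, 473). Containment (⊆): since 11 | 253 and 11 | 473 (253 = 11·23, 473 = 11·43), every Z-linear combination of 253 and 473 is divisible by 11, so (253, 473) ⊆ (11). Therefore (253, 473) = (11), d = 11.

Final answer: (253, 473) = (11); d = 11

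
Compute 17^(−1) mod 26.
Apply the extended Euclidean algorithm to (26, 17), tracking rows (r, s, t) with s·26 + t·17 = r. Each division r_prev = q·r_cur + r_new produces the new row as (previous row) − q·(current row):
  row A: (26, 1, 0)   [1·26 + 0·17 = 26]
  row B: (17, 0, 1)   [0·26 + 1·17 = 17]
  26 = 1·17 + 9   → row C = row A − 1·row B = (9, 1, −1)   [check: 1·26 − 1·17 = 9]
  17 = 1·9 + 8   → row D = row B − 1·row C = (8, −1, 2)   [check: −1·26 + 2·17 = 8]
  9 = 1·8 + 1   → row E = row C − 1·row D = (1, 2, −3)   [check: 2·26 − 3·17 = 1]
  8 = 8·1 + 0   → remainder 0, stop. gcd = 1 (last nonzero row E).
The gcd is 1, so 17 is invertible mod 26. The last nonzero row gives 2·26 − 3·17 = 1, so t = −3. So 17^(−1) ≡ −3 ≡ 23 (mod 26). Verify: 17 · 23 = 391 ≡ 1 (mod 26). ✓

Final answer: 17^(−1) ≡ 23 (mod 26)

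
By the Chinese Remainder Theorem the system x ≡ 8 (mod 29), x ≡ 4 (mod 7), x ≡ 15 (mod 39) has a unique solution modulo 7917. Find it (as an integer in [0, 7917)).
The moduli 29, 7, 39 are pairwise coprime, so by the CRT there is a unique solution mod 29·7·39 = 7917.
Solve by successive substitution. Start with x ≡ 8 (mod 29).
  Combine with x ≡ 4 (mod 7): write x = 8 + 29·t and require 8 + 29·t ≡ 4 (mod 7), i.e. 29·t ≡ 4 − 8 ≡ 3 (mod 7). Since 29^(−1) ≡ 1 (mod 7) (29 ≡ 1 (mod 7)), t ≡ 1·3 ≡ 3 (mod 7). So x ≡ 8 + 29·3 = 95 (mod 203).
  Combine with x ≡ 15 (mod 39): write x = 95 + 203·t and require 95 + 203·t ≡ 15 (mod 39), i.e. 203·t ≡ 15 − 95 ≡ 37 (mod 39). Since 203^(−1) ≡ 5 (mod 39) (203 ≡ 8 (mod 39)), t ≡ 5·37 ≡ 29 (mod 39). So x ≡ 95 + 203·29 = 5982 (mod 7917).
Unique solution in [0, 7917): x = 5982.

Final answer: x ≡ 5982 (mod 7917); the representative in [0, 7917) is 5982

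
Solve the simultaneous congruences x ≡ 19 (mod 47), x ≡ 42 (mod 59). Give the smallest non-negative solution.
x ≡ 160 (mod 2773); the representative in [0, 2773) is 160

The moduli 47, 59 are pairwise coprime, so by the CRT there is a unique solution mod 47·59 = 2773.
Solve by successive substitution. Start with x ≡ 19 (mod 47).
  Combine with x ≡ 42 (mod 59): write x = 19 + 47·t and require 19 + 47·t ≡ 42 (mod 59), i.e. 47·t ≡ 42 − 19 ≡ 23 (mod 59). Since 47^(−1) ≡ 54 (mod 59), t ≡ 54·23 ≡ 3 (mod 59). So x ≡ 19 + 47·3 = 160 (mod 2773).
Unique solution in [0, 2773): x = 160.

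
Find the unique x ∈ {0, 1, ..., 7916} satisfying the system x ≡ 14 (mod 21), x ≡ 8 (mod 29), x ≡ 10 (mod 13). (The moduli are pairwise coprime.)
The moduli 21, 29, 13 are pairwise coprime, so by the CRT there is a unique solution mod 21·29·13 = 7917.
Solve by successive substitution. Start with x ≡ 14 (mod 21).
  Combine with x ≡ 8 (mod 29): write x = 14 + 21·t and require 14 + 21·t ≡ 8 (mod 29), i.e. 21·t ≡ 8 − 14 ≡ 23 (mod 29). Since 21^(−1) ≡ 18 (mod 29), t ≡ 18·23 ≡ 8 (mod 29). So x ≡ 14 + 21·8 = 182 (mod 609).
  Combine with x ≡ 10 (mod 13): write x = 182 + 609·t and require 182 + 609·t ≡ 10 (mod 13), i.e. 609·t ≡ 10 − 182 ≡ 10 (mod 13). Since 609^(−1) ≡ 6 (mod 13) (609 ≡ 11 (mod 13)), t ≡ 6·10 ≡ 8 (mod 13). So x ≡ 182 + 609·8 = 5054 (mod 7917).
Unique solution in [0, 7917): x = 5054.

Final answer: x ≡ 5054 (mod 7917); the representative in [0, 7917) is 5054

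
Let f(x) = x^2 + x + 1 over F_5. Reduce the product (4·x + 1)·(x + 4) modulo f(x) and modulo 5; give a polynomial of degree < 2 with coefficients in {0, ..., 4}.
Multiply as integer polynomials: a · b = 4·x^2 + 17·x + 4. Reducing coefficients mod 5: a · b ≡ 4·x^2 + 2·x + 4. Now divide by f(x) = x^2 + x + 1 in F_5[x], eliminating the leading term at each step:
  leading term 4·x^2: subtract (4)·f(x) = 4·x^2 + 4·x + 4, leaving 3·x (coefficients mod 5)
The degree is now < 2, so this is the remainder. Hence a · b ≡ 3·x in F_5[x]/(f).

Final answer: a · b ≡ 3·x (mod f(x))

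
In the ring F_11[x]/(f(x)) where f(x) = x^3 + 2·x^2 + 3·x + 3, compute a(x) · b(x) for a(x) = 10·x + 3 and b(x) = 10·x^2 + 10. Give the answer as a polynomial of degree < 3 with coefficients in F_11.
a · b ≡ 6·x^2 + 9·x + 5 (mod f(x))

Multiply as integer polynomials: a · b = 100·x^3 + 30·x^2 + 100·x + 30. Reducing coefficients mod 11: a · b ≡ x^3 + 8·x^2 + x + 8. Now divide by f(x) = x^3 + 2·x^2 + 3·x + 3 in F_11[x], eliminating the leading term at each step:
  leading term x^3: subtract (1)·f(x) = x^3 + 2·x^2 + 3·x + 3, leaving 6·x^2 + 9·x + 5 (coefficients mod 11)
The degree is now < 3, so this is the remainder. Hence a · b ≡ 6·x^2 + 9·x + 5 in F_11[x]/(f).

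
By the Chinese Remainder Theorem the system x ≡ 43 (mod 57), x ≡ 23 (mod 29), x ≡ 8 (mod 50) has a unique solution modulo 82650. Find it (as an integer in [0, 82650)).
x ≡ 42508 (mod 82650); the representative in [0, 82650) is 42508

The moduli 57, 29, 50 are pairwise coprime, so by the CRT there is a unique solution mod 57·29·50 = 82650.
Solve by successive substitution. Start with x ≡ 43 (mod 57).
  Combine with x ≡ 23 (mod 29): write x = 43 + 57·t and require 43 + 57·t ≡ 23 (mod 29), i.e. 57·t ≡ 23 − 43 ≡ 9 (mod 29). Since 57^(−1) ≡ 28 (mod 29) (57 ≡ 28 (mod 29)), t ≡ 28·9 ≡ 20 (mod 29). So x ≡ 43 + 57·20 = 1183 (mod 1653).
  Combine with x ≡ 8 (mod 50): write x = 1183 + 1653·t and require 1183 + 1653·t ≡ 8 (mod 50), i.e. 1653·t ≡ 8 − 1183 ≡ 25 (mod 50). Since 1653^(−1) ≡ 17 (mod 50) (1653 ≡ 3 (mod 50)), t ≡ 17·25 ≡ 25 (mod 50). So x ≡ 1183 + 1653·25 = 42508 (mod 82650).
Unique solution in [0, 82650): x = 42508.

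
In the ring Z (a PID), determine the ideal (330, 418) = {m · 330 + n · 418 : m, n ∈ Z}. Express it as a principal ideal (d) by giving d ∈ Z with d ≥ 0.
In the PID Z, (a, b) is generated by gcd(a, b). Compute gcd(418, 330) with the extended Euclidean algorithm, tracking rows (r, s, t) with s·418 + t·330 = r:
  row A: (418, 1, 0)   [1·418 + 0·330 = 418]
  row B: (330, 0, 1)   [0·418 + 1·330 = 330]
  418 = 1·330 + 88   → row C = row A − 1·row B = (88, 1, −1)   [check: 1·418 − 1·330 = 88]
  330 = 3·88 + 66   → row D = row B − 3·row C = (66, −3, 4)   [check: −3·418 + 4·330 = 66]
  88 = 1·66 + 22   → row E = row C − 1·row D = (22, 4, −5)   [check: 4·418 − 5·330 = 22]
  66 = 3·22 + 0   → remainder 0, stop. gcd = 22 (last nonzero row E).
So gcd(330, 418) = 22, with Bézout identity 4·418 − 5·330 = 22. Containment (⊇): the Bézout identity exhibits 22 as an element of (330, 418), giving (22) ⊆ (330, 418). Containment (⊆): since 22 | 330 and 22 | 418 (330 = 22·15, 418 = 22·19), every Z-linear combination of 330 and 418 is divisible by 22, so (330, 418) ⊆ (22). Therefore (330, 418) = (22), d = 22.

Final answer: (330, 418) = (22); d = 22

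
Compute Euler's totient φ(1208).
φ(1208) = 600

φ is multiplicative, with φ(p^e) = p^e − p^(e−1). Factorise 1208 = 2^3 · 151. Then
  φ(1208) = (2^3 − 2^2) · (151 − 1) = 4 · 150 = 600.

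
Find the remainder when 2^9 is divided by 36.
8

Use repeated squaring. Binary(9) = 1001. Walk through the bits of the exponent 9 left-to-right: at each bit after the leading one, square the running value, then multiply by 2 if the bit is 1 (always reducing mod 36):
  bit 1 = 1 (leading): start with 2.
  bit 2 = 0: square 2^2 = 4 (mod 36).
  bit 3 = 0: square 4^2 = 16 (mod 36).
  bit 4 = 1: square 16^2 = 256 ≡ 4; bit is 1, so multiply 4·2 = 8 (mod 36).
Final value: 2^9 ≡ 8 (mod 36).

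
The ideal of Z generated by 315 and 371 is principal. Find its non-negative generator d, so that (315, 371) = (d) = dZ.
(315, 371) = (7); d = 7

In the PID Z, (a, b) is generated by gcd(a, b). Compute gcd(371, 315) with the extended Euclidean algorithm, tracking rows (r, s, t) with s·371 + t·315 = r:
  row A: (371, 1, 0)   [1·371 + 0·315 = 371]
  row B: (315, 0, 1)   [0·371 + 1·315 = 315]
  371 = 1·315 + 56   → row C = row A − 1·row B = (56, 1, −1)   [check: 1·371 − 1·315 = 56]
  315 = 5·56 + 35   → row D = row B − 5·row C = (35, −5, 6)   [check: −5·371 + 6·315 = 35]
  56 = 1·35 + 21   → row E = row C − 1·row D = (21, 6, −7)   [check: 6·371 − 7·315 = 21]
  35 = 1·21 + 14   → row F = row D − 1·row E = (14, −11, 13)   [check: −11·371 + 13·315 = 14]
  21 = 1·14 + 7   → row G = row E − 1·row F = (7, 17, −20)   [check: 17·371 − 20·315 = 7]
  14 = 2·7 + 0   → remainder 0, stop. gcd = 7 (last nonzero row G).
So gcd(315, 371) = 7, with Bézout identity 17·371 − 20·315 = 7. Containment (⊇): the Bézout identity exhibits 7 as an element of (315, 371), giving (7) ⊆ (315, 371). Containment (⊆): since 7 | 315 and 7 | 371 (315 = 7·45, 371 = 7·53), every Z-linear combination of 315 and 371 is divisible by 7, so (315, 371) ⊆ (7). Therefore (315, 371) = (7), d = 7.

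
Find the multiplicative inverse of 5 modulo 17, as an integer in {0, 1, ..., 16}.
5^(−1) ≡ 7 (mod 17)

Apply the extended Euclidean algorithm to (17, 5), tracking rows (r, s, t) with s·17 + t·5 = r. Each division r_prev = q·r_cur + r_new produces the new row as (previous row) − q·(current row):
  row A: (17, 1, 0)   [1·17 + 0·5 = 17]
  row B: (5, 0, 1)   [0·17 + 1·5 = 5]
  17 = 3·5 + 2   → row C = row A − 3·row B = (2, 1, −3)   [check: 1·17 − 3·5 = 2]
  5 = 2·2 + 1   → row D = row B − 2·row C = (1, −2, 7)   [check: −2·17 + 7·5 = 1]
  2 = 2·1 + 0   → remainder 0, stop. gcd = 1 (last nonzero row D).
The gcd is 1, so 5 is invertible mod 17. The last nonzero row gives −2·17 + 7·5 = 1, so t = 7. So 5^(−1) ≡ 7 (mod 17). Verify: 5 · 7 = 35 ≡ 1 (mod 17). ✓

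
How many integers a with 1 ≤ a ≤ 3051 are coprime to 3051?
The number of a ∈ {1, ..., 3051} with gcd(a, 3051) = 1 is by definition Euler's totient φ(3051). φ is multiplicative, with φ(p^e) = p^e − p^(e−1). Factorise 3051 = 3^3 · 113. Then
  φ(3051) = (3^3 − 3^2) · (113 − 1) = 18 · 112 = 2016.
So there are 2016 such integers.

Final answer: 2016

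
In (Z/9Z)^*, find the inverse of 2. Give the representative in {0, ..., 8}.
Apply the extended Euclidean algorithm to (9, 2), tracking rows (r, s, t) with s·9 + t·2 = r. Each division r_prev = q·r_cur + r_new produces the new row as (previous row) − q·(current row):
  row A: (9, 1, 0)   [1·9 + 0·2 = 9]
  row B: (2, 0, 1)   [0·9 + 1·2 = 2]
  9 = 4·2 + 1   → row C = row A − 4·row B = (1, 1, −4)   [check: 1·9 − 4·2 = 1]
  2 = 2·1 + 0   → remainder 0, stop. gcd = 1 (last nonzero row C).
The gcd is 1, so 2 is invertible mod 9. The last nonzero row gives 1·9 − 4·2 = 1, so t = −4. So 2^(−1) ≡ −4 ≡ 5 (mod 9). Verify: 2 · 5 = 10 ≡ 1 (mod 9). ✓

Final answer: 2^(−1) ≡ 5 (mod 9)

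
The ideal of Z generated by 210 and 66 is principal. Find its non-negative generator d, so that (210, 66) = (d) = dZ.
(210, 66) = (6); d = 6

In the PID Z, (a, b) is generated by gcd(a, b). Compute gcd(210, 66) with the extended Euclidean algorithm, tracking rows (r, s, t) with s·210 + t·66 = r:
  row A: (210, 1, 0)   [1·210 + 0·66 = 210]
  row B: (66, 0, 1)   [0·210 + 1·66 = 66]
  210 = 3·66 + 12   → row C = row A − 3·row B = (12, 1, −3)   [check: 1·210 − 3·66 = 12]
  66 = 5·12 + 6   → row D = row B − 5·row C = (6, −5, 16)   [check: −5·210 + 16·66 = 6]
  12 = 2·6 + 0   → remainder 0, stop. gcd = 6 (last nonzero row D).
So gcd(210, 66) = 6, with Bézout identity −5·210 + 16·66 = 6. Containment (⊇): the Bézout identity exhibits 6 as an element of (210, 66), giving (6) ⊆ (210, 66). Containment (⊆): since 6 | 210 and 6 | 66 (210 = 6·35, 66 = 6·11), every Z-linear combination of 210 and 66 is divisible by 6, so (210, 66) ⊆ (6). Therefore (210, 66) = (6), d = 6.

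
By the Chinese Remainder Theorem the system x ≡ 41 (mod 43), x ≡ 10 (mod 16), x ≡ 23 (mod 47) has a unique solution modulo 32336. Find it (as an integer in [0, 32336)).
The moduli 43, 16, 47 are pairwise coprime, so by the CRT there is a unique solution mod 43·16·47 = 32336.
Solve by successive substitution. Start with x ≡ 41 (mod 43).
  Combine with x ≡ 10 (mod 16): write x = 41 + 43·t and require 41 + 43·t ≡ 10 (mod 16), i.e. 43·t ≡ 10 − 41 ≡ 1 (mod 16). Since 43^(−1) ≡ 3 (mod 16) (43 ≡ 11 (mod 16)), t ≡ 3·1 ≡ 3 (mod 16). So x ≡ 41 + 43·3 = 170 (mod 688).
  Combine with x ≡ 23 (mod 47): write x = 170 + 688·t and require 170 + 688·t ≡ 23 (mod 47), i.e. 688·t ≡ 23 − 170 ≡ 41 (mod 47). Since 688^(−1) ≡ 11 (mod 47) (688 ≡ 30 (mod 47)), t ≡ 11·41 ≡ 28 (mod 47). So x ≡ 170 + 688·28 = 19434 (mod 32336).
Unique solution in [0, 32336): x = 19434.

Final answer: x ≡ 19434 (mod 32336); the representative in [0, 32336) is 19434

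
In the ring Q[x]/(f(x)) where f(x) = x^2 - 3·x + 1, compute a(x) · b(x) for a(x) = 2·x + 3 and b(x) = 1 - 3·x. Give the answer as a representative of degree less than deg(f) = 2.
First multiply in Q[x] without reducing: a · b = -6·x^2 - 7·x + 3. Now divide by f(x) = x^2 - 3·x + 1, eliminating the leading term at each step:
  leading term -6·x^2: subtract (-6)·f(x) = -6·x^2 + 18·x - 6, leaving 9 - 25·x
The degree is now < 2, so this is the remainder. Hence a · b ≡ 9 - 25·x in Q[x]/(f).

Final answer: a · b ≡ 9 - 25·x (mod f(x))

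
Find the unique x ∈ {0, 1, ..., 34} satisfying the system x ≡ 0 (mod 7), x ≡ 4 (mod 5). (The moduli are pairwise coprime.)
x ≡ 14 (mod 35); the representative in [0, 35) is 14

The moduli 7, 5 are pairwise coprime, so by the CRT there is a unique solution mod 7·5 = 35.
Solve by successive substitution. Start with x ≡ 0 (mod 7).
  Combine with x ≡ 4 (mod 5): write x = 7·t and require 7·t ≡ 4 (mod 5). Since 7^(−1) ≡ 3 (mod 5) (7 ≡ 2 (mod 5)), t ≡ 3·4 ≡ 2 (mod 5). So x ≡ 7·2 = 14 (mod 35).
Unique solution in [0, 35): x = 14.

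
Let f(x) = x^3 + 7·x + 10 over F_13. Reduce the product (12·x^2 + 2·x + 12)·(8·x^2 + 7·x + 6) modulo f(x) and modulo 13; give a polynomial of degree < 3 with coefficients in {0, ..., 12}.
Multiply as integer polynomials: a · b = 96·x^4 + 100·x^3 + 182·x^2 + 96·x + 72. Reducing coefficients mod 13: a · b ≡ 5·x^4 + 9·x^3 + 5·x + 7. Now divide by f(x) = x^3 + 7·x + 10 in F_13[x], eliminating the leading term at each step:
  leading term 5·x^4: subtract (5·x)·f(x) = 5·x^4 + 9·x^2 + 11·x, leaving 9·x^3 + 4·x^2 + 7·x + 7 (coefficients mod 13)
  leading term 9·x^3: subtract (9)·f(x) = 9·x^3 + 11·x + 12, leaving 4·x^2 + 9·x + 8 (coefficients mod 13)
The degree is now < 3, so this is the remainder. Hence a · b ≡ 4·x^2 + 9·x + 8 in F_13[x]/(f).

Final answer: a · b ≡ 4·x^2 + 9·x + 8 (mod f(x))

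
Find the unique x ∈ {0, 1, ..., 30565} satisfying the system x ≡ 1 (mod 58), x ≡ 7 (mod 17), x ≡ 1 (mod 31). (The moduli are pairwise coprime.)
The moduli 58, 17, 31 are pairwise coprime, so by the CRT there is a unique solution mod 58·17·31 = 30566.
Solve by successive substitution. Start with x ≡ 1 (mod 58).
  Combine with x ≡ 7 (mod 17): write x = 1 + 58·t and require 1 + 58·t ≡ 7 (mod 17), i.e. 58·t ≡ 7 − 1 ≡ 6 (mod 17). Since 58^(−1) ≡ 5 (mod 17) (58 ≡ 7 (mod 17)), t ≡ 5·6 ≡ 13 (mod 17). So x ≡ 1 + 58·13 = 755 (mod 986).
  Combine with x ≡ 1 (mod 31): write x = 755 + 986·t and require 755 + 986·t ≡ 1 (mod 31), i.e. 986·t ≡ 1 − 755 ≡ 21 (mod 31). Since 986^(−1) ≡ 5 (mod 31) (986 ≡ 25 (mod 31)), t ≡ 5·21 ≡ 12 (mod 31). So x ≡ 755 + 986·12 = 12587 (mod 30566).
Unique solution in [0, 30566): x = 12587.

Final answer: x ≡ 12587 (mod 30566); the representative in [0, 30566) is 12587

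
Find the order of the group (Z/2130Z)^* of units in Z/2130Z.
|(Z/2130Z)^*| = 560

(Z/2130Z)^* consists of the classes a with gcd(a, 2130) = 1, so its order is φ(2130). φ is multiplicative, with φ(p^e) = p^e − p^(e−1). Factorise 2130 = 2 · 3 · 5 · 71. Then
  φ(2130) = (2 − 1) · (3 − 1) · (5 − 1) · (71 − 1) = 1 · 2 · 4 · 70 = 560.
Thus |(Z/2130Z)^*| = 560.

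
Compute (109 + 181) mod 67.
22

Reduce the summands first: 109 ≡ 42, 181 ≡ 47 (mod 67), so 109 + 181 ≡ 42 + 47 (mod 67). 42 + 47 = 89; 89 = 1·67 + 22, so (109 + 181) mod 67 = 22.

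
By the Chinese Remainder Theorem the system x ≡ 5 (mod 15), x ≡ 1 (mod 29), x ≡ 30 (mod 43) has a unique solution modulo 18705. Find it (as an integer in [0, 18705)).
x ≡ 12500 (mod 18705); the representative in [0, 18705) is 12500

The moduli 15, 29, 43 are pairwise coprime, so by the CRT there is a unique solution mod 15·29·43 = 18705.
Solve by successive substitution. Start with x ≡ 5 (mod 15).
  Combine with x ≡ 1 (mod 29): write x = 5 + 15·t and require 5 + 15·t ≡ 1 (mod 29), i.e. 15·t ≡ 1 − 5 ≡ 25 (mod 29). Since 15^(−1) ≡ 2 (mod 29), t ≡ 2·25 ≡ 21 (mod 29). So x ≡ 5 + 15·21 = 320 (mod 435).
  Combine with x ≡ 30 (mod 43): write x = 320 + 435·t and require 320 + 435·t ≡ 30 (mod 43), i.e. 435·t ≡ 30 − 320 ≡ 11 (mod 43). Since 435^(−1) ≡ 26 (mod 43) (435 ≡ 5 (mod 43)), t ≡ 26·11 ≡ 28 (mod 43). So x ≡ 320 + 435·28 = 12500 (mod 18705).
Unique solution in [0, 18705): x = 12500.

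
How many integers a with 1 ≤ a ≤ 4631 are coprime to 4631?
4200

The number of a ∈ {1, ..., 4631} with gcd(a, 4631) = 1 is by definition Euler's totient φ(4631). φ is multiplicative, with φ(p^e) = p^e − p^(e−1). Factorise 4631 = 11 · 421. Then
  φ(4631) = (11 − 1) · (421 − 1) = 10 · 420 = 4200.
So there are 4200 such integers.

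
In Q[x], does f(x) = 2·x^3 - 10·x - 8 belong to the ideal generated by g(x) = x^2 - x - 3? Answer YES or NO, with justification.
NO

In Q[x] the ideal (g) consists of all multiples of g, so f ∈ (g) iff g | f, i.e. iff the remainder of f on division by g is 0. Divide f by g (g is monic, so eliminate the leading term of the running remainder at each step):
  leading term 2·x^3: subtract (2·x)·g(x) = 2·x^3 - 2·x^2 - 6·x, leaving 2·x^2 - 4·x - 8
  leading term 2·x^2: subtract (2)·g(x) = 2·x^2 - 2·x - 6, leaving -2·x - 2
The remainder r(x) = -2·x - 2 ≠ 0 (and deg r < deg g), so g ∤ f, i.e. f ∉ (g).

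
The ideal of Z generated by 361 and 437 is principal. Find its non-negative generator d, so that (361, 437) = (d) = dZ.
(361, 437) = (19); d = 19

In the PID Z, (a, b) is generated by gcd(a, b). Compute gcd(437, 361) with the extended Euclidean algorithm, tracking rows (r, s, t) with s·437 + t·361 = r:
  row A: (437, 1, 0)   [1·437 + 0·361 = 437]
  row B: (361, 0, 1)   [0·437 + 1·361 = 361]
  437 = 1·361 + 76   → row C = row A − 1·row B = (76, 1, −1)   [check: 1·437 − 1·361 = 76]
  361 = 4·76 + 57   → row D = row B − 4·row C = (57, −4, 5)   [check: −4·437 + 5·361 = 57]
  76 = 1·57 + 19   → row E = row C − 1·row D = (19, 5, −6)   [check: 5·437 − 6·361 = 19]
  57 = 3·19 + 0   → remainder 0, stop. gcd = 19 (last nonzero row E).
So gcd(361, 437) = 19, with Bézout identity 5·437 − 6·361 = 19. Containment (⊇): the Bézout identity exhibits 19 as an element of (361, 437), giving (19) ⊆ (361, 437). Containment (⊆): since 19 | 361 and 19 | 437 (361 = 19·19, 437 = 19·23), every Z-linear combination of 361 and 437 is divisible by 19, so (361, 437) ⊆ (19). Therefore (361, 437) = (19), d = 19.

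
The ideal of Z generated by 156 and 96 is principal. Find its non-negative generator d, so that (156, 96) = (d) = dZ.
(156, 96) = (12); d = 12

In the PID Z, (a, b) is generated by gcd(a, b). Compute gcd(156, 96) with the extended Euclidean algorithm, tracking rows (r, s, t) with s·156 + t·96 = r:
  row A: (156, 1, 0)   [1·156 + 0·96 = 156]
  row B: (96, 0, 1)   [0·156 + 1·96 = 96]
  156 = 1·96 + 60   → row C = row A − 1·row B = (60, 1, −1)   [check: 1·156 − 1·96 = 60]
  96 = 1·60 + 36   → row D = row B − 1·row C = (36, −1, 2)   [check: −1·156 + 2·96 = 36]
  60 = 1·36 + 24   → row E = row C − 1·row D = (24, 2, −3)   [check: 2·156 − 3·96 = 24]
  36 = 1·24 + 12   → row F = row D − 1·row E = (12, −3, 5)   [check: −3·156 + 5·96 = 12]
  24 = 2·12 + 0   → remainder 0, stop. gcd = 12 (last nonzero row F).
So gcd(156, 96) = 12, with Bézout identity −3·156 + 5·96 = 12. Containment (⊇): the Bézout identity exhibits 12 as an element of (156, 96), giving (12) ⊆ (156, 96). Containment (⊆): since 12 | 156 and 12 | 96 (156 = 12·13, 96 = 12·8), every Z-linear combination of 156 and 96 is divisible by 12, so (156, 96) ⊆ (12). Therefore (156, 96) = (12), d = 12.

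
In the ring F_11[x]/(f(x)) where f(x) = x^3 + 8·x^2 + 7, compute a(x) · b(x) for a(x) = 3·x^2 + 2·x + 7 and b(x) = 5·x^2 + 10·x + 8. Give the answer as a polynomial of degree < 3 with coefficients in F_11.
a · b ≡ 4·x^2 + 3·x (mod f(x))

Multiply as integer polynomials: a · b = 15·x^4 + 40·x^3 + 79·x^2 + 86·x + 56. Reducing coefficients mod 11: a · b ≡ 4·x^4 + 7·x^3 + 2·x^2 + 9·x + 1. Now divide by f(x) = x^3 + 8·x^2 + 7 in F_11[x], eliminating the leading term at each step:
  leading term 4·x^4: subtract (4·x)·f(x) = 4·x^4 + 10·x^3 + 6·x, leaving 8·x^3 + 2·x^2 + 3·x + 1 (coefficients mod 11)
  leading term 8·x^3: subtract (8)·f(x) = 8·x^3 + 9·x^2 + 1, leaving 4·x^2 + 3·x (coefficients mod 11)
The degree is now < 3, so this is the remainder. Hence a · b ≡ 4·x^2 + 3·x in F_11[x]/(f).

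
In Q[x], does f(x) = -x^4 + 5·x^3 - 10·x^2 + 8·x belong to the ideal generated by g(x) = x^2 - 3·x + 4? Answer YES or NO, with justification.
YES

In Q[x] the ideal (g) consists of all multiples of g, so f ∈ (g) iff g | f, i.e. iff the remainder of f on division by g is 0. Divide f by g (g is monic, so eliminate the leading term of the running remainder at each step):
  leading term -x^4: subtract (-x^2)·g(x) = -x^4 + 3·x^3 - 4·x^2, leaving 2·x^3 - 6·x^2 + 8·x
  leading term 2·x^3: subtract (2·x)·g(x) = 2·x^3 - 6·x^2 + 8·x, leaving 0
The remainder is 0, so f(x) = g(x) · h(x) with h(x) = -x^2 + 2·x. Hence g | f, i.e. f ∈ (g).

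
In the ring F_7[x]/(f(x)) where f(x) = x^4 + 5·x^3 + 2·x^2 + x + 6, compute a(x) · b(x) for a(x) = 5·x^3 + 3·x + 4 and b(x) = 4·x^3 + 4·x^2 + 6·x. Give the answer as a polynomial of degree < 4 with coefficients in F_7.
a · b ≡ 6·x^3 + 2·x^2 + 4·x + 3 (mod f(x))

Multiply as integer polynomials: a · b = 20·x^6 + 20·x^5 + 42·x^4 + 28·x^3 + 34·x^2 + 24·x. Reducing coefficients mod 7: a · b ≡ 6·x^6 + 6·x^5 + 6·x^2 + 3·x. Now divide by f(x) = x^4 + 5·x^3 + 2·x^2 + x + 6 in F_7[x], eliminating the leading term at each step:
  leading term 6·x^6: subtract (6·x^2)·f(x) = 6·x^6 + 2·x^5 + 5·x^4 + 6·x^3 + x^2, leaving 4·x^5 + 2·x^4 + x^3 + 5·x^2 + 3·x (coefficients mod 7)
  leading term 4·x^5: subtract (4·x)·f(x) = 4·x^5 + 6·x^4 + x^3 + 4·x^2 + 3·x, leaving 3·x^4 + x^2 (coefficients mod 7)
  leading term 3·x^4: subtract (3)·f(x) = 3·x^4 + x^3 + 6·x^2 + 3·x + 4, leaving 6·x^3 + 2·x^2 + 4·x + 3 (coefficients mod 7)
The degree is now < 4, so this is the remainder. Hence a · b ≡ 6·x^3 + 2·x^2 + 4·x + 3 in F_7[x]/(f).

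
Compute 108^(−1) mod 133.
108^(−1) ≡ 117 (mod 133)

Apply the extended Euclidean algorithm to (133, 108), tracking rows (r, s, t) with s·133 + t·108 = r. Each division r_prev = q·r_cur + r_new produces the new row as (previous row) − q·(current row):
  row A: (133, 1, 0)   [1·133 + 0·108 = 133]
  row B: (108, 0, 1)   [0·133 + 1·108 = 108]
  133 = 1·108 + 25   → row C = row A − 1·row B = (25, 1, −1)   [check: 1·133 − 1·108 = 25]
  108 = 4·25 + 8   → row D = row B − 4·row C = (8, −4, 5)   [check: −4·133 + 5·108 = 8]
  25 = 3·8 + 1   → row E = row C − 3·row D = (1, 13, −16)   [check: 13·133 − 16·108 = 1]
  8 = 8·1 + 0   → remainder 0, stop. gcd = 1 (last nonzero row E).
The gcd is 1, so 108 is invertible mod 133. The last nonzero row gives 13·133 − 16·108 = 1, so t = −16. So 108^(−1) ≡ −16 ≡ 117 (mod 133). Verify: 108 · 117 = 12636 ≡ 1 (mod 133). ✓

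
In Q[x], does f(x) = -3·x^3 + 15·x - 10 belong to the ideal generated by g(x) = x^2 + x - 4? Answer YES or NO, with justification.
NO

In Q[x] the ideal (g) consists of all multiples of g, so f ∈ (g) iff g | f, i.e. iff the remainder of f on division by g is 0. Divide f by g (g is monic, so eliminate the leading term of the running remainder at each step):
  leading term -3·x^3: subtract (-3·x)·g(x) = -3·x^3 - 3·x^2 + 12·x, leaving 3·x^2 + 3·x - 10
  leading term 3·x^2: subtract (3)·g(x) = 3·x^2 + 3·x - 12, leaving 2
The remainder r(x) = 2 ≠ 0 (and deg r < deg g), so g ∤ f, i.e. f ∉ (g).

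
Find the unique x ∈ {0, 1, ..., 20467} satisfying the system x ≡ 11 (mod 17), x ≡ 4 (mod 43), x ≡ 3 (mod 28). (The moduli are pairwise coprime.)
x ≡ 17419 (mod 20468); the representative in [0, 20468) is 17419

The moduli 17, 43, 28 are pairwise coprime, so by the CRT there is a unique solution mod 17·43·28 = 20468.
Solve by successive substitution. Start with x ≡ 11 (mod 17).
  Combine with x ≡ 4 (mod 43): write x = 11 + 17·t and require 11 + 17·t ≡ 4 (mod 43), i.e. 17·t ≡ 4 − 11 ≡ 36 (mod 43). Since 17^(−1) ≡ 38 (mod 43), t ≡ 38·36 ≡ 35 (mod 43). So x ≡ 11 + 17·35 = 606 (mod 731).
  Combine with x ≡ 3 (mod 28): write x = 606 + 731·t and require 606 + 731·t ≡ 3 (mod 28), i.e. 731·t ≡ 3 − 606 ≡ 13 (mod 28). Since 731^(−1) ≡ 19 (mod 28) (731 ≡ 3 (mod 28)), t ≡ 19·13 ≡ 23 (mod 28). So x ≡ 606 + 731·23 = 17419 (mod 20468).
Unique solution in [0, 20468): x = 17419.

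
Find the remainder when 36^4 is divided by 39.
3

Use repeated squaring. Binary(4) = 100. Walk through the bits of the exponent 4 left-to-right: at each bit after the leading one, square the running value, then multiply by 36 if the bit is 1 (always reducing mod 39):
  bit 1 = 1 (leading): start with 36.
  bit 2 = 0: square 36^2 = 1296 ≡ 9 (mod 39).
  bit 3 = 0: square 9^2 = 81 ≡ 3 (mod 39).
Final value: 36^4 ≡ 3 (mod 39).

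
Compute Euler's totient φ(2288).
φ is multiplicative, with φ(p^e) = p^e − p^(e−1). Factorise 2288 = 2^4 · 11 · 13. Then
  φ(2288) = (2^4 − 2^3) · (11 − 1) · (13 − 1) = 8 · 10 · 12 = 960.

Final answer: φ(2288) = 960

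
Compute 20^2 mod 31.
Use repeated squaring. Binary(2) = 10. Walk through the bits of the exponent 2 left-to-right: at each bit after the leading one, square the running value, then multiply by 20 if the bit is 1 (always reducing mod 31):
  bit 1 = 1 (leading): start with 20.
  bit 2 = 0: square 20^2 = 400 ≡ 28 (mod 31).
Final value: 20^2 ≡ 28 (mod 31).

Final answer: 28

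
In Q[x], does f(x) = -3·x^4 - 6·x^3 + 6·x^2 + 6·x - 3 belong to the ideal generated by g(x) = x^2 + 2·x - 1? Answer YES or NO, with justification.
In Q[x] the ideal (g) consists of all multiples of g, so f ∈ (g) iff g | f, i.e. iff the remainder of f on division by g is 0. Divide f by g (g is monic, so eliminate the leading term of the running remainder at each step):
  leading term -3·x^4: subtract (-3·x^2)·g(x) = -3·x^4 - 6·x^3 + 3·x^2, leaving 3·x^2 + 6·x - 3
  leading term 3·x^2: subtract (3)·g(x) = 3·x^2 + 6·x - 3, leaving 0
The remainder is 0, so f(x) = g(x) · h(x) with h(x) = 3 - 3·x^2. Hence g | f, i.e. f ∈ (g).

Final answer: YES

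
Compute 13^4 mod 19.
4

Use repeated squaring. Binary(4) = 100. Walk through the bits of the exponent 4 left-to-right: at each bit after the leading one, square the running value, then multiply by 13 if the bit is 1 (always reducing mod 19):
  bit 1 = 1 (leading): start with 13.
  bit 2 = 0: square 13^2 = 169 ≡ 17 (mod 19).
  bit 3 = 0: square 17^2 = 289 ≡ 4 (mod 19).
Final value: 13^4 ≡ 4 (mod 19).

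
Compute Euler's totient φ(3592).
φ is multiplicative, with φ(p^e) = p^e − p^(e−1). Factorise 3592 = 2^3 · 449. Then
  φ(3592) = (2^3 − 2^2) · (449 − 1) = 4 · 448 = 1792.

Final answer: φ(3592) = 1792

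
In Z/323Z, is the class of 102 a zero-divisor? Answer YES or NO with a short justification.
YES

gcd(102, 323) = 17 > 1, so 102 is not a unit in Z/323Z. In Z/nZ every nonzero non-unit is a zero-divisor: explicitly, take b = 323/gcd = 19 ≠ 0 (mod 323); then 102·19 = 1938 = 6·323, i.e. 102·19 ≡ 0 (mod 323). So 102 is a zero-divisor.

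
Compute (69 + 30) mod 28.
Reduce the summands first: 69 ≡ 13, 30 ≡ 2 (mod 28), so 69 + 30 ≡ 13 + 2 (mod 28). 13 + 2 = 15; 15 = 0·28 + 15, so (69 + 30) mod 28 = 15.

Final answer: 15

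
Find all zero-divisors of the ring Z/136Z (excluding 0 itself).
nonzero zero-divisors of Z/136Z = {2, 4, 6, 8, 10, 12, 14, 16, 17, 18, 20, 22, 24, 26, 28, 30, 32, 34, 36, 38, 40, 42, 44, 46, 48, 50, 51, 52, 54, 56, 58, 60, 62, 64, 66, 68, 70, 72, 74, 76, 78, 80, 82, 84, 85, 86, 88, 90, 92, 94, 96, 98, 100, 102, 104, 106, 108, 110, 112, 114, 116, 118, 119, 120, 122, 124, 126, 128, 130, 132, 134}

An element a ∈ Z/136Z (with a ≠ 0) is a zero-divisor iff gcd(a, 136) > 1 (because a is a unit precisely when gcd(a, n) = 1, and in Z/nZ every nonzero, non-unit element is a zero-divisor). Scan a = 1, ..., 135 and keep those with gcd(a, 136) > 1:
  gcd(2, 136) = 2, gcd(4, 136) = 4, gcd(6, 136) = 2, gcd(8, 136) = 8, gcd(10, 136) = 2, gcd(12, 136) = 4, gcd(14, 136) = 2, gcd(16, 136) = 8, gcd(17, 136) = 17, gcd(18, 136) = 2, gcd(20, 136) = 4, gcd(22, 136) = 2, gcd(24, 136) = 8, gcd(26, 136) = 2, gcd(28, 136) = 4, gcd(30, 136) = 2, gcd(32, 136) = 8, gcd(34, 136) = 34, gcd(36, 136) = 4, gcd(38, 136) = 2, gcd(40, 136) = 8, gcd(42, 136) = 2, gcd(44, 136) = 4, gcd(46, 136) = 2, gcd(48, 136) = 8, gcd(50, 136) = 2, gcd(51, 136) = 17, gcd(52, 136) = 4, gcd(54, 136) = 2, gcd(56, 136) = 8, gcd(58, 136) = 2, gcd(60, 136) = 4, gcd(62, 136) = 2, gcd(64, 136) = 8, gcd(66, 136) = 2, gcd(68, 136) = 68, gcd(70, 136) = 2, gcd(72, 136) = 8, gcd(74, 136) = 2, gcd(76, 136) = 4, gcd(78, 136) = 2, gcd(80, 136) = 8, gcd(82, 136) = 2, gcd(84, 136) = 4, gcd(85, 136) = 17, gcd(86, 136) = 2, gcd(88, 136) = 8, gcd(90, 136) = 2, gcd(92, 136) = 4, gcd(94, 136) = 2, gcd(96, 136) = 8, gcd(98, 136) = 2, gcd(100, 136) = 4, gcd(102, 136) = 34, gcd(104, 136) = 8, gcd(106, 136) = 2, gcd(108, 136) = 4, gcd(110, 136) = 2, gcd(112, 136) = 8, gcd(114, 136) = 2, gcd(116, 136) = 4, gcd(118, 136) = 2, gcd(119, 136) = 17, gcd(120, 136) = 8, gcd(122, 136) = 2, gcd(124, 136) = 4, gcd(126, 136) = 2, gcd(128, 136) = 8, gcd(130, 136) = 2, gcd(132, 136) = 4, gcd(134, 136) = 2.
All other a ∈ {1, ..., 135} have gcd(a, 136) = 1 and are units. So the nonzero zero-divisors are exactly the 71 values of a appearing in this scan.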